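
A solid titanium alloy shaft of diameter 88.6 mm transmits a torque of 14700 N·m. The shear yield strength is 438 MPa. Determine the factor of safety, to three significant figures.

τ = 16T/(πd³) = 16×1.4700×10^7/(π×88.6³) = 107.6 MPa.
n = τ_limit/τ = 438/107.6 = 4.069.

n = 4.07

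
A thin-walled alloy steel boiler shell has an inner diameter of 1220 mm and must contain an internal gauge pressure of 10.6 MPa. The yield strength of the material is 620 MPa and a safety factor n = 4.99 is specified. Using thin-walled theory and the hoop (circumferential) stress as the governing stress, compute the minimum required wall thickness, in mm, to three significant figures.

t = 52.0 mm

σ_allow = 620/4.99 = 124.2 MPa.
Hoop stress σ_h = pD/(2t), so t = pD/(2σ_allow) = 10.6×1220/(2×124.2) = 52.04 mm.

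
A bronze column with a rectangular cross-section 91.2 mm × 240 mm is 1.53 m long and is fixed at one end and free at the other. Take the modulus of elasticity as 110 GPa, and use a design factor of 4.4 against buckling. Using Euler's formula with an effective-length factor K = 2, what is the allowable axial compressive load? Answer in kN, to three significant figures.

Buckling occurs about the weak axis: I_min = h·b³/12 = 240×91.2³/12 = 1.517×10^7 mm⁴ (b = 91.2 mm is the smaller dimension).
Effective length L_e = KL = 2×1.53 m = 3060 mm.
Euler critical load P_cr = π²EI/L_e² = π²×110000×1.517×10^7/3060² = 1.759×10^6 N.
P_allow = P_cr/n = 1.759×10^6/4.4 = 399800 N.

P_allow = 400 kN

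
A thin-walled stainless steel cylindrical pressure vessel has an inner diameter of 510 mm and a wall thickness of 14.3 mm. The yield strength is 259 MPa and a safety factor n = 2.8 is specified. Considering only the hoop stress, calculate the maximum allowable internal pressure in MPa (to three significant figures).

p_allow = 5.19 MPa

σ_allow = 259/2.8 = 92.50 MPa.
σ_h = pD/(2t) → p_allow = 2σ_allow t/D = 2×92.50×14.3/510 = 5.187 MPa.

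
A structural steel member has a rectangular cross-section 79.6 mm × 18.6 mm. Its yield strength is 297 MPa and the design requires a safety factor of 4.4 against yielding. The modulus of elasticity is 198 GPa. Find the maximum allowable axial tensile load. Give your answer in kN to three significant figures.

F_allow = 99.9 kN

σ_allow = 297/4.4 = 67.50 MPa.
A = 79.6×18.6 = 1481 mm².
F_allow = σ_allow × A = 67.50×1481 = 99940 N.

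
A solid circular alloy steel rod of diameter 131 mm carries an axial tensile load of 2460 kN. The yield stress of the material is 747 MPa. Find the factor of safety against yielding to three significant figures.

A = πd²/4 = 13480 mm².
σ = F/A = 2460000/13480 = 182.5 MPa.
n = 747/182.5 = 4.093.

n = 4.09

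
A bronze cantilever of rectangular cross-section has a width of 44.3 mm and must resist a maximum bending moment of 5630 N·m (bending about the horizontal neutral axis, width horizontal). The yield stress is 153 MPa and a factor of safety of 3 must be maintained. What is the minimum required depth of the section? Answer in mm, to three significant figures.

h = 122 mm

σ_allow = 153/3 = 51.00 MPa.
For a rectangular section σ = 6M/(bh²), so h² = 6M/(b σ_allow) = 6×5630000/(44.3×51.00) = 14950 mm².
h = 122.3 mm.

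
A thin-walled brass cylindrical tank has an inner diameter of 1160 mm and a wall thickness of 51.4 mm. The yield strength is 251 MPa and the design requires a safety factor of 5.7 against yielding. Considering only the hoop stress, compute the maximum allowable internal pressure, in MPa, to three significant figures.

p_allow = 3.90 MPa

σ_allow = 251/5.7 = 44.04 MPa.
σ_h = pD/(2t) → p_allow = 2σ_allow t/D = 2×44.04×51.4/1160 = 3.902 MPa.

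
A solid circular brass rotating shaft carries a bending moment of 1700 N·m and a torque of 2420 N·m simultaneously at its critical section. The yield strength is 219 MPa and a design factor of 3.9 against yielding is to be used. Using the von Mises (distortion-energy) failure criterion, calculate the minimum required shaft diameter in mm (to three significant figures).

σ_allow = σ_y/n = 219/3.9 = 56.15 MPa.
For a solid shaft σ_b = 32M/(πd³) and τ = 16T/(πd³), so the von Mises stress is σ' = (16/πd³)·√(4M²+3T²).
√(4M²+3T²) = √(4×(1.700×10^6)² + 3×(2.420×10^6)²) = 5.397×10^6 N·mm.
d³ = 16×5.397×10^6/(π×56.15) = 489500 mm³.
d = 78.81 mm.

d = 78.8 mm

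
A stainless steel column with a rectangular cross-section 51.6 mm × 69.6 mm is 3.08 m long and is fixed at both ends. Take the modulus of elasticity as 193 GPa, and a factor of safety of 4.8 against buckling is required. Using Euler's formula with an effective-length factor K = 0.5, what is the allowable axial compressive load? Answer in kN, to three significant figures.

P_allow = 133 kN

Buckling occurs about the weak axis: I_min = h·b³/12 = 69.6×51.6³/12 = 796900 mm⁴ (b = 51.6 mm is the smaller dimension).
Effective length L_e = KL = 0.5×3.08 m = 1540 mm.
Euler critical load P_cr = π²EI/L_e² = π²×193000×796900/1540² = 640000 N.
P_allow = P_cr/n = 640000/4.8 = 133300 N.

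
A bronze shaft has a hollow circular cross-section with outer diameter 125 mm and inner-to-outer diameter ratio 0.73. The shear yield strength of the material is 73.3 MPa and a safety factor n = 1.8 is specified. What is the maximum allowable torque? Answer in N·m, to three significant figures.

τ_allow = 73.3/1.8 = 40.72 MPa.
For a hollow shaft T_allow = τ_allow·πd_o³(1−k⁴)/16 with 1−k⁴ = 0.7160, so πd_o³(1−k⁴)/16 = 274600 mm³.
T_allow = 40.72×274600 = 1.118×10^7 N·mm = 11180 N·m.

T_allow = 11200 N·m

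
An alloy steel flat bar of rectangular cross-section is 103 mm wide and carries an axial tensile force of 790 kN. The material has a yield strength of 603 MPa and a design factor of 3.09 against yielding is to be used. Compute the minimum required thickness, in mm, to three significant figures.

σ_allow = 603/3.09 = 195.1 MPa.
Required area A = F/σ_allow = 790000/195.1 = 4048 mm².
t = A/w = 4048/103 = 39.30 mm.

t = 39.3 mm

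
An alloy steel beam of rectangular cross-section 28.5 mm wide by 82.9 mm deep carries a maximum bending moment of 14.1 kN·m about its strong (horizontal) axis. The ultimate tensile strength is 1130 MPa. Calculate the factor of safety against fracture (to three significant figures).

n = 2.62

Section modulus S = bh²/6 = 28.5×82.9²/6 = 32640 mm³.
σ = M/S = 1.4100×10^7/32640 = 431.9 MPa.
n = 1130/431.9 = 2.616.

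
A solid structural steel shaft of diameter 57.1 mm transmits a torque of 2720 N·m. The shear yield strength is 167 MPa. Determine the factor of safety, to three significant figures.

τ = 16T/(πd³) = 16×2720000/(π×57.1³) = 74.41 MPa.
n = τ_limit/τ = 167/74.41 = 2.244.

n = 2.24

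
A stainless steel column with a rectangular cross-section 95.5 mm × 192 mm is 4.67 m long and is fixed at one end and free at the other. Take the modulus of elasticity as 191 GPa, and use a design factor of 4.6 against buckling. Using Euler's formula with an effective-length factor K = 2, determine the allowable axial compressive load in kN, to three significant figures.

P_allow = 65.5 kN

Buckling occurs about the weak axis: I_min = h·b³/12 = 192×95.5³/12 = 1.394×10^7 mm⁴ (b = 95.5 mm is the smaller dimension).
Effective length L_e = KL = 2×4.67 m = 9340 mm.
Euler critical load P_cr = π²EI/L_e² = π²×191000×1.394×10^7/9340² = 301100 N.
P_allow = P_cr/n = 301100/4.6 = 65470 N.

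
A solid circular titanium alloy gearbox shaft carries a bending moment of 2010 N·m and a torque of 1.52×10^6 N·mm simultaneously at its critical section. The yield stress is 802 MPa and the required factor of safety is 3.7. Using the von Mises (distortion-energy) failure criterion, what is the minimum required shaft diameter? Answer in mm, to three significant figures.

σ_allow = σ_y/n = 802/3.7 = 216.8 MPa.
For a solid shaft σ_b = 32M/(πd³) and τ = 16T/(πd³), so the von Mises stress is σ' = (16/πd³)·√(4M²+3T²).
√(4M²+3T²) = √(4×(2.010×10^6)² + 3×(1.520×10^6)²) = 4.805×10^6 N·mm.
d³ = 16×4.805×10^6/(π×216.8) = 112900 mm³.
d = 48.33 mm.

d = 48.3 mm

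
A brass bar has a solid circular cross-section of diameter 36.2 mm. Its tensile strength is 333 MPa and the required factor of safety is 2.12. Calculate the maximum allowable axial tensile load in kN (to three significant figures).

σ_allow = 333/2.12 = 157.1 MPa.
A = πd²/4 = π×36.2²/4 = 1029 mm².
F_allow = σ_allow × A = 157.1×1029 = 161700 N.

F_allow = 162 kN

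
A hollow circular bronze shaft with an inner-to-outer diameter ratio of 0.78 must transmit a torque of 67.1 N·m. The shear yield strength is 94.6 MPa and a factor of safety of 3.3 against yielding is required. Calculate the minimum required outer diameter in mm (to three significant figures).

d_o = 26.6 mm

τ_allow = 94.6/3.3 = 28.67 MPa.
For a hollow shaft τ = 16T/[πd_o³(1−k⁴)] with k = 0.78, so 1−k⁴ = 0.6298.
d_o³ = 16T/[π τ_allow (1−k⁴)] = 16×67100/(π×28.67×0.6298) = 18930 mm³.
d_o = 26.65 mm.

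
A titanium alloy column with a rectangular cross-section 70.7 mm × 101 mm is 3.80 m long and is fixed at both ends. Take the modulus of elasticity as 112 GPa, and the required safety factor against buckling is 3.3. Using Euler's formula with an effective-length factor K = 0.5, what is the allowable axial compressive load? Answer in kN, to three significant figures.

Buckling occurs about the weak axis: I_min = h·b³/12 = 101×70.7³/12 = 2.974×10^6 mm⁴ (b = 70.7 mm is the smaller dimension).
Effective length L_e = KL = 0.5×3.80 m = 1900 mm.
Euler critical load P_cr = π²EI/L_e² = π²×112000×2.974×10^6/1900² = 910800 N.
P_allow = P_cr/n = 910800/3.3 = 276000 N.

P_allow = 276 kN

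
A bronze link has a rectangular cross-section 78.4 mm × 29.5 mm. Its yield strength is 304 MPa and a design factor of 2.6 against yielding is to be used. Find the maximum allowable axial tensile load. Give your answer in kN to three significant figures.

F_allow = 270 kN

σ_allow = 304/2.6 = 116.9 MPa.
A = 78.4×29.5 = 2313 mm².
F_allow = σ_allow × A = 116.9×2313 = 270400 N.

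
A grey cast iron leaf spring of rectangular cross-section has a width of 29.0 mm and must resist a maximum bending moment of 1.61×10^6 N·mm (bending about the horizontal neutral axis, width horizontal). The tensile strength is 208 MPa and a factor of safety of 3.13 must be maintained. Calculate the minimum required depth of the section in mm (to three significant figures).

h = 70.8 mm

σ_allow = 208/3.13 = 66.45 MPa.
For a rectangular section σ = 6M/(bh²), so h² = 6M/(b σ_allow) = 6×1610000/(29.0×66.45) = 5013 mm².
h = 70.80 mm.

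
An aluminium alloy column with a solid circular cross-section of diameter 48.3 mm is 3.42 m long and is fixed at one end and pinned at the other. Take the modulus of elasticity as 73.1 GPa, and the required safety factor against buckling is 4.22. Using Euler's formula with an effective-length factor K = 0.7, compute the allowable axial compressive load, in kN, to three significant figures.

I = πd⁴/64 = π×48.3⁴/64 = 267200 mm⁴.
Effective length L_e = KL = 0.7×3.42 m = 2394 mm.
Euler critical load P_cr = π²EI/L_e² = π²×73100×267200/2394² = 33630 N.
P_allow = P_cr/n = 33630/4.22 = 7969 N.

P_allow = 7.97 kN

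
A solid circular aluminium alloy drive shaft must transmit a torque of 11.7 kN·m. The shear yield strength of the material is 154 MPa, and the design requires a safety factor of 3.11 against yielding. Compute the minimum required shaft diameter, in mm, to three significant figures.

Allowable shear stress τ_allow = 154/3.11 = 49.52 MPa.
For a solid shaft τ = 16T/(πd³), so d³ = 16T/(π τ_allow) = 16×1.1700×10^7/(π×49.52) = 1.203×10^6 mm³.
d = (1.203×10^6)^(1/3) = 106.4 mm.

d = 106 mm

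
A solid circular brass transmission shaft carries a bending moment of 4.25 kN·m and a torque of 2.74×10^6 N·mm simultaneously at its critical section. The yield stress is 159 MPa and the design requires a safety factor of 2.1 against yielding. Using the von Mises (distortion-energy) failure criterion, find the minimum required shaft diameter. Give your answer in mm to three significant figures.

d = 86.8 mm

σ_allow = σ_y/n = 159/2.1 = 75.71 MPa.
For a solid shaft σ_b = 32M/(πd³) and τ = 16T/(πd³), so the von Mises stress is σ' = (16/πd³)·√(4M²+3T²).
√(4M²+3T²) = √(4×(4.250×10^6)² + 3×(2.740×10^6)²) = 9.735×10^6 N·mm.
d³ = 16×9.735×10^6/(π×75.71) = 654800 mm³.
d = 86.84 mm.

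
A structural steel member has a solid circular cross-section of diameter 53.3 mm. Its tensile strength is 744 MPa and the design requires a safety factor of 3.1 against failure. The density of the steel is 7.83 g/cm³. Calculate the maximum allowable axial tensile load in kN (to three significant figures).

F_allow = 535 kN

σ_allow = 744/3.1 = 240.0 MPa.
A = πd²/4 = π×53.3²/4 = 2231 mm².
F_allow = σ_allow × A = 240.0×2231 = 535500 N.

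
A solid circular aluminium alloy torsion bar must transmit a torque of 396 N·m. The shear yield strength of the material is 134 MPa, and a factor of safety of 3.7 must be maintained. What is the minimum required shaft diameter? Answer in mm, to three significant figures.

d = 38.2 mm

Allowable shear stress τ_allow = 134/3.7 = 36.22 MPa.
For a solid shaft τ = 16T/(πd³), so d³ = 16T/(π τ_allow) = 16×396000/(π×36.22) = 55690 mm³.
d = (55690)^(1/3) = 38.19 mm.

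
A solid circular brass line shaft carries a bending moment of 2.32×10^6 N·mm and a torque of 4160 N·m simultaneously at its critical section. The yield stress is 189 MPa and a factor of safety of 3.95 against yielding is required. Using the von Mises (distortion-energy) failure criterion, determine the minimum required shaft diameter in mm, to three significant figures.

d = 97.0 mm

σ_allow = σ_y/n = 189/3.95 = 47.85 MPa.
For a solid shaft σ_b = 32M/(πd³) and τ = 16T/(πd³), so the von Mises stress is σ' = (16/πd³)·√(4M²+3T²).
√(4M²+3T²) = √(4×(2.320×10^6)² + 3×(4.160×10^6)²) = 8.570×10^6 N·mm.
d³ = 16×8.570×10^6/(π×47.85) = 912200 mm³.
d = 96.98 mm.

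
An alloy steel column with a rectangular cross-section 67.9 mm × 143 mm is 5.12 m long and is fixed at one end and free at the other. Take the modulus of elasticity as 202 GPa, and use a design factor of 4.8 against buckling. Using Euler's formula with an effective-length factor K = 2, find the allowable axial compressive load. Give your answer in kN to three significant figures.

Buckling occurs about the weak axis: I_min = h·b³/12 = 143×67.9³/12 = 3.730×10^6 mm⁴ (b = 67.9 mm is the smaller dimension).
Effective length L_e = KL = 2×5.12 m = 10240 mm.
Euler critical load P_cr = π²EI/L_e² = π²×202000×3.730×10^6/10240² = 70930 N.
P_allow = P_cr/n = 70930/4.8 = 14780 N.

P_allow = 14.8 kN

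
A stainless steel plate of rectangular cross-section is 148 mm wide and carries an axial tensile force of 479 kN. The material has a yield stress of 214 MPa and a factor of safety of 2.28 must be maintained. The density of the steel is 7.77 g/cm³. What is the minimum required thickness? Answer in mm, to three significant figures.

t = 34.5 mm

σ_allow = 214/2.28 = 93.86 MPa.
Required area A = F/σ_allow = 479000/93.86 = 5103 mm².
t = A/w = 5103/148 = 34.48 mm.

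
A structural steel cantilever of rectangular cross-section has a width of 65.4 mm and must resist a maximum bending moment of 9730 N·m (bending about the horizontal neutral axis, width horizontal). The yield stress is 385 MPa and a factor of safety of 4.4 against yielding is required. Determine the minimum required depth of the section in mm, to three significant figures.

h = 101 mm

σ_allow = 385/4.4 = 87.50 MPa.
For a rectangular section σ = 6M/(bh²), so h² = 6M/(b σ_allow) = 6×9730000/(65.4×87.50) = 10200 mm².
h = 101.0 mm.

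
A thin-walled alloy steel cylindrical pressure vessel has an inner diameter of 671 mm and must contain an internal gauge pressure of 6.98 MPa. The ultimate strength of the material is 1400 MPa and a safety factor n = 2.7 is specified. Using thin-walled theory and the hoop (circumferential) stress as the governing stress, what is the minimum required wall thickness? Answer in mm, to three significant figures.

t = 4.52 mm

σ_allow = 1400/2.7 = 518.5 MPa.
Hoop stress σ_h = pD/(2t), so t = pD/(2σ_allow) = 6.98×671/(2×518.5) = 4.516 mm.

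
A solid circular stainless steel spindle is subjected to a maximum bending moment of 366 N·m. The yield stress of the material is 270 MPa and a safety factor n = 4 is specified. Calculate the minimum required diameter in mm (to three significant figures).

d = 38.1 mm

σ_allow = 270/4 = 67.50 MPa.
For a solid circular section σ = 32M/(πd³), so d³ = 32M/(π σ_allow) = 32×366000/(π×67.50) = 55230 mm³.
d = 38.08 mm.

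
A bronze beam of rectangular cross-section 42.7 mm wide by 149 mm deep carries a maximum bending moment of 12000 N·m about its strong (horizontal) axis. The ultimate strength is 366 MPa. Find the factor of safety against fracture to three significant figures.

n = 4.82

Section modulus S = bh²/6 = 42.7×149²/6 = 158000 mm³.
σ = M/S = 1.2000×10^7/158000 = 75.95 MPa.
n = 366/75.95 = 4.819.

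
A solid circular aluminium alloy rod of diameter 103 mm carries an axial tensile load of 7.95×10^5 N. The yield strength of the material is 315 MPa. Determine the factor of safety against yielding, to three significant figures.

n = 3.30

A = πd²/4 = 8332 mm².
σ = F/A = 795000/8332 = 95.41 MPa.
n = 315/95.41 = 3.301.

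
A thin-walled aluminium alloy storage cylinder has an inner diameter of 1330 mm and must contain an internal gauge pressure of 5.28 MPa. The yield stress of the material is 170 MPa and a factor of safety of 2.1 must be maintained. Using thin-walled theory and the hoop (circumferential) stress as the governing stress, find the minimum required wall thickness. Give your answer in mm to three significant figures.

σ_allow = 170/2.1 = 80.95 MPa.
Hoop stress σ_h = pD/(2t), so t = pD/(2σ_allow) = 5.28×1330/(2×80.95) = 43.37 mm.

t = 43.4 mm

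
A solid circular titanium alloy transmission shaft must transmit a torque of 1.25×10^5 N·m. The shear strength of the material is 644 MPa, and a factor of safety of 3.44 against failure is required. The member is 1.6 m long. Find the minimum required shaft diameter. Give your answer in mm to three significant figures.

d = 150 mm

Allowable shear stress τ_allow = 644/3.44 = 187.2 MPa.
For a solid shaft τ = 16T/(πd³), so d³ = 16T/(π τ_allow) = 16×1.2500×10^8/(π×187.2) = 3.401×10^6 mm³.
d = (3.401×10^6)^(1/3) = 150.4 mm.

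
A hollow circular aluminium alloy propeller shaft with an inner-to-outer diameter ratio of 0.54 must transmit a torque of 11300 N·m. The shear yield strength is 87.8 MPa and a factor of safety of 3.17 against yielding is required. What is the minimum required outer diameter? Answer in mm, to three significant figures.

τ_allow = 87.8/3.17 = 27.70 MPa.
For a hollow shaft τ = 16T/[πd_o³(1−k⁴)] with k = 0.54, so 1−k⁴ = 0.9150.
d_o³ = 16T/[π τ_allow (1−k⁴)] = 16×1.1300×10^7/(π×27.70×0.9150) = 2.271×10^6 mm³.
d_o = 131.4 mm.

d_o = 131 mm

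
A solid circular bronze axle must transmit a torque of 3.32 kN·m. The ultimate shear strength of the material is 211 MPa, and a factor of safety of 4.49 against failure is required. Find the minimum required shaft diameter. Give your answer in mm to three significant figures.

d = 71.1 mm

Allowable shear stress τ_allow = 211/4.49 = 46.99 MPa.
For a solid shaft τ = 16T/(πd³), so d³ = 16T/(π τ_allow) = 16×3320000/(π×46.99) = 359800 mm³.
d = (359800)^(1/3) = 71.13 mm.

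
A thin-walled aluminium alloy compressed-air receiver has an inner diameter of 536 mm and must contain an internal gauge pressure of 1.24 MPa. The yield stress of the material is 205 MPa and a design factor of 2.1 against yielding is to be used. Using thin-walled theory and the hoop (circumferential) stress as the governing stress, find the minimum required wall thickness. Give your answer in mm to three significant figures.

σ_allow = 205/2.1 = 97.62 MPa.
Hoop stress σ_h = pD/(2t), so t = pD/(2σ_allow) = 1.24×536/(2×97.62) = 3.404 mm.

t = 3.40 mm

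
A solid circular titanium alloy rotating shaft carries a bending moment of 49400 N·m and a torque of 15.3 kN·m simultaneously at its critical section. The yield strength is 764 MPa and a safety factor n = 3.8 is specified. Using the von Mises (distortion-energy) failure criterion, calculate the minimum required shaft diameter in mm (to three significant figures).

σ_allow = σ_y/n = 764/3.8 = 201.1 MPa.
For a solid shaft σ_b = 32M/(πd³) and τ = 16T/(πd³), so the von Mises stress is σ' = (16/πd³)·√(4M²+3T²).
√(4M²+3T²) = √(4×(4.940×10^7)² + 3×(1.530×10^7)²) = 1.023×10^8 N·mm.
d³ = 16×1.023×10^8/(π×201.1) = 2.591×10^6 mm³.
d = 137.4 mm.

d = 137 mm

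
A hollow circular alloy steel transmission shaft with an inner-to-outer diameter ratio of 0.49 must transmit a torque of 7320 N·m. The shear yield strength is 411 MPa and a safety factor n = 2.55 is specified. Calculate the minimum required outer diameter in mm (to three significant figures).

τ_allow = 411/2.55 = 161.2 MPa.
For a hollow shaft τ = 16T/[πd_o³(1−k⁴)] with k = 0.49, so 1−k⁴ = 0.9424.
d_o³ = 16T/[π τ_allow (1−k⁴)] = 16×7320000/(π×161.2×0.9424) = 245500 mm³.
d_o = 62.61 mm.

d_o = 62.6 mm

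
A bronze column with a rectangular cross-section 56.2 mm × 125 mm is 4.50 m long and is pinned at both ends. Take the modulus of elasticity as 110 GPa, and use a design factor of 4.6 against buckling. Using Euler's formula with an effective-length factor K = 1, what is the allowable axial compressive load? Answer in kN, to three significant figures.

P_allow = 21.6 kN

Buckling occurs about the weak axis: I_min = h·b³/12 = 125×56.2³/12 = 1.849×10^6 mm⁴ (b = 56.2 mm is the smaller dimension).
Effective length L_e = KL = 1×4.50 m = 4500 mm.
Euler critical load P_cr = π²EI/L_e² = π²×110000×1.849×10^6/4500² = 99130 N.
P_allow = P_cr/n = 99130/4.6 = 21550 N.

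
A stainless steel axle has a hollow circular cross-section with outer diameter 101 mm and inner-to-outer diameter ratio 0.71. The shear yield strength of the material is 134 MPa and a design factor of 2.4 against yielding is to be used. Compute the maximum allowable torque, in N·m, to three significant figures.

T_allow = 8420 N·m

τ_allow = 134/2.4 = 55.83 MPa.
For a hollow shaft T_allow = τ_allow·πd_o³(1−k⁴)/16 with 1−k⁴ = 0.7459, so πd_o³(1−k⁴)/16 = 150900 mm³.
T_allow = 55.83×150900 = 8.425×10^6 N·mm = 8425 N·m.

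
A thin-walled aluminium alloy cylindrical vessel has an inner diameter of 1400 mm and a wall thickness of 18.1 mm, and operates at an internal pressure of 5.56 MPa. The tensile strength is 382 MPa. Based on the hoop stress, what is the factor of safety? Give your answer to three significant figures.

σ_h = pD/(2t) = 5.56×1400/(2×18.1) = 215.0 MPa.
n = 382/215.0 = 1.777.

n = 1.78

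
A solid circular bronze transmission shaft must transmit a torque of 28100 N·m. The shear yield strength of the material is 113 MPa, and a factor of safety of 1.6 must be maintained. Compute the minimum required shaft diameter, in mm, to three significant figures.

d = 127 mm

Allowable shear stress τ_allow = 113/1.6 = 70.62 MPa.
For a solid shaft τ = 16T/(πd³), so d³ = 16T/(π τ_allow) = 16×2.8100×10^7/(π×70.62) = 2.026×10^6 mm³.
d = (2.026×10^6)^(1/3) = 126.5 mm.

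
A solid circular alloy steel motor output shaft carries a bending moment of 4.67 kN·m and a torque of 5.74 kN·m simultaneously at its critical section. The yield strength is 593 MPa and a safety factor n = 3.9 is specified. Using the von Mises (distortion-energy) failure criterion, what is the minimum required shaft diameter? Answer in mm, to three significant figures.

σ_allow = σ_y/n = 593/3.9 = 152.1 MPa.
For a solid shaft σ_b = 32M/(πd³) and τ = 16T/(πd³), so the von Mises stress is σ' = (16/πd³)·√(4M²+3T²).
√(4M²+3T²) = √(4×(4.670×10^6)² + 3×(5.740×10^6)²) = 1.364×10^7 N·mm.
d³ = 16×1.364×10^7/(π×152.1) = 456900 mm³.
d = 77.02 mm.

d = 77.0 mm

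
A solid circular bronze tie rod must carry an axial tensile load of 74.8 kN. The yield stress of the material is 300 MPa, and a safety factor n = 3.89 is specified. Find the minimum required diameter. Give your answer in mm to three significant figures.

d = 35.1 mm

Allowable stress σ_allow = 300/3.89 = 77.12 MPa.
Required area A = F/σ_allow = 74800/77.12 = 969.9 mm².
A = πd²/4 → d = √(4A/π) = 35.14 mm.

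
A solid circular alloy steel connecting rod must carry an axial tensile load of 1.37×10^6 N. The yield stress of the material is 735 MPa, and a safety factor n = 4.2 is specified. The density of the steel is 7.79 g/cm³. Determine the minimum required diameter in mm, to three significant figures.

d = 99.8 mm

Allowable stress σ_allow = 735/4.2 = 175.0 MPa.
Required area A = F/σ_allow = 1370000/175.0 = 7829 mm².
A = πd²/4 → d = √(4A/π) = 99.84 mm.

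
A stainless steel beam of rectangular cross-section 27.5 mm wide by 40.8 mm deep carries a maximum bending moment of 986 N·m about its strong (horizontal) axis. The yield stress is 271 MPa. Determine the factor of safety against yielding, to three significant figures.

Section modulus S = bh²/6 = 27.5×40.8²/6 = 7630 mm³.
σ = M/S = 986000/7630 = 129.2 MPa.
n = 271/129.2 = 2.097.

n = 2.10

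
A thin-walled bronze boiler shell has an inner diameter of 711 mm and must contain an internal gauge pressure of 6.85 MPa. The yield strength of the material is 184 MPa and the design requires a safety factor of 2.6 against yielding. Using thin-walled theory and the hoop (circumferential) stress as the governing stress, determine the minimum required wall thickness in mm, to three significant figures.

σ_allow = 184/2.6 = 70.77 MPa.
Hoop stress σ_h = pD/(2t), so t = pD/(2σ_allow) = 6.85×711/(2×70.77) = 34.41 mm.

t = 34.4 mm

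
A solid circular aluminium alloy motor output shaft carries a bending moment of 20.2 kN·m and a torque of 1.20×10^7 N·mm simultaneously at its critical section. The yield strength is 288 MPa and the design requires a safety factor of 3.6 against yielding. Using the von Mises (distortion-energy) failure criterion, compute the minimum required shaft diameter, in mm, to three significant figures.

σ_allow = σ_y/n = 288/3.6 = 80.00 MPa.
For a solid shaft σ_b = 32M/(πd³) and τ = 16T/(πd³), so the von Mises stress is σ' = (16/πd³)·√(4M²+3T²).
√(4M²+3T²) = √(4×(2.020×10^7)² + 3×(1.200×10^7)²) = 4.543×10^7 N·mm.
d³ = 16×4.543×10^7/(π×80.00) = 2.892×10^6 mm³.
d = 142.5 mm.

d = 142 mm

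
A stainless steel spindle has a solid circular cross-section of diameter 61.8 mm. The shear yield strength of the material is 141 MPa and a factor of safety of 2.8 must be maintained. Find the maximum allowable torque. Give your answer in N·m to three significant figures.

T_allow = 2330 N·m

τ_allow = 141/2.8 = 50.36 MPa.
For a solid shaft T_allow = τ_allow·πd³/16; πd³/16 = π×61.8³/16 = 46340 mm³.
T_allow = 50.36×46340 = 2.334×10^6 N·mm = 2334 N·m.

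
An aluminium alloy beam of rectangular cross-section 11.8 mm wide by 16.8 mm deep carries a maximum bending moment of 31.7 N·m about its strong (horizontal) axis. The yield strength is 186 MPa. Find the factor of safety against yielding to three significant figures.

Section modulus S = bh²/6 = 11.8×16.8²/6 = 555.1 mm³.
σ = M/S = 31700/555.1 = 57.11 MPa.
n = 186/57.11 = 3.257.

n = 3.26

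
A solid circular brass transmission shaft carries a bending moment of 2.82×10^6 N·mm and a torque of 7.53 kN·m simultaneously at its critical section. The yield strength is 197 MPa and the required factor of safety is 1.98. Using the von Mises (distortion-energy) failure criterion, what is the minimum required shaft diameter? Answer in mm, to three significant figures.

σ_allow = σ_y/n = 197/1.98 = 99.49 MPa.
For a solid shaft σ_b = 32M/(πd³) and τ = 16T/(πd³), so the von Mises stress is σ' = (16/πd³)·√(4M²+3T²).
√(4M²+3T²) = √(4×(2.820×10^6)² + 3×(7.530×10^6)²) = 1.421×10^7 N·mm.
d³ = 16×1.421×10^7/(π×99.49) = 727400 mm³.
d = 89.93 mm.

d = 89.9 mm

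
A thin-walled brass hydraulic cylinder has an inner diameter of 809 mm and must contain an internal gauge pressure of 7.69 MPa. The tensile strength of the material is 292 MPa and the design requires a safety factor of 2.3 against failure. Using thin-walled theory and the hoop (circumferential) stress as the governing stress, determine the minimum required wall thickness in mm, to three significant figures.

t = 24.5 mm

σ_allow = 292/2.3 = 127.0 MPa.
Hoop stress σ_h = pD/(2t), so t = pD/(2σ_allow) = 7.69×809/(2×127.0) = 24.50 mm.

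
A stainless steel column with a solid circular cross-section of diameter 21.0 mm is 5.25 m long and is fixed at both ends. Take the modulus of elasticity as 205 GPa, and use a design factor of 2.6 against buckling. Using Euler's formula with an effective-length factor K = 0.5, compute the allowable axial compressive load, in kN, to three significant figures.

P_allow = 1.08 kN

I = πd⁴/64 = π×21.0⁴/64 = 9547 mm⁴.
Effective length L_e = KL = 0.5×5.25 m = 2625 mm.
Euler critical load P_cr = π²EI/L_e² = π²×205000×9547/2625² = 2803 N.
P_allow = P_cr/n = 2803/2.6 = 1078 N.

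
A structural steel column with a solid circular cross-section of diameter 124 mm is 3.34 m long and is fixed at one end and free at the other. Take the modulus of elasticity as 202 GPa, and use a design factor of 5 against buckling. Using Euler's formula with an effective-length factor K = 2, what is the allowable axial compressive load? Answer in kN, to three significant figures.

I = πd⁴/64 = π×124⁴/64 = 1.161×10^7 mm⁴.
Effective length L_e = KL = 2×3.34 m = 6680 mm.
Euler critical load P_cr = π²EI/L_e² = π²×202000×1.161×10^7/6680² = 518500 N.
P_allow = P_cr/n = 518500/5 = 103700 N.

P_allow = 104 kN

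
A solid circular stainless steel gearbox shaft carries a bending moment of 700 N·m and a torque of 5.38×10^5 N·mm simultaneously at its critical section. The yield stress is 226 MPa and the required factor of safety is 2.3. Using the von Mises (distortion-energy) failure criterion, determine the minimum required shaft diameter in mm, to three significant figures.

d = 44.3 mm

σ_allow = σ_y/n = 226/2.3 = 98.26 MPa.
For a solid shaft σ_b = 32M/(πd³) and τ = 16T/(πd³), so the von Mises stress is σ' = (16/πd³)·√(4M²+3T²).
√(4M²+3T²) = √(4×(700000)² + 3×(538000)²) = 1.682×10^6 N·mm.
d³ = 16×1.682×10^6/(π×98.26) = 87170 mm³.
d = 44.34 mm.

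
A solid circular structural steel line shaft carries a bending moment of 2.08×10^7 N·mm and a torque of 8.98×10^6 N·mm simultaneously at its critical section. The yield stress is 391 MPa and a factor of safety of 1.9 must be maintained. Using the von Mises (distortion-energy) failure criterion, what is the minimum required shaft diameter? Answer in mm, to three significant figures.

d = 103 mm

σ_allow = σ_y/n = 391/1.9 = 205.8 MPa.
For a solid shaft σ_b = 32M/(πd³) and τ = 16T/(πd³), so the von Mises stress is σ' = (16/πd³)·√(4M²+3T²).
√(4M²+3T²) = √(4×(2.080×10^7)² + 3×(8.980×10^6)²) = 4.441×10^7 N·mm.
d³ = 16×4.441×10^7/(π×205.8) = 1.099×10^6 mm³.
d = 103.2 mm.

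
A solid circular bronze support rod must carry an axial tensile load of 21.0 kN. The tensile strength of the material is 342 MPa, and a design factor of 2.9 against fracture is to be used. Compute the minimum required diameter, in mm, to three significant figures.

d = 15.1 mm

Allowable stress σ_allow = 342/2.9 = 117.9 MPa.
Required area A = F/σ_allow = 21000/117.9 = 178.1 mm².
A = πd²/4 → d = √(4A/π) = 15.06 mm.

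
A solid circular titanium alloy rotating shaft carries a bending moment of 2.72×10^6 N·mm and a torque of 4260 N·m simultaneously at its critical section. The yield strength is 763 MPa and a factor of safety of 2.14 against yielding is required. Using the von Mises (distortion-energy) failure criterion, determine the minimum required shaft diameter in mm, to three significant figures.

d = 50.8 mm

σ_allow = σ_y/n = 763/2.14 = 356.5 MPa.
For a solid shaft σ_b = 32M/(πd³) and τ = 16T/(πd³), so the von Mises stress is σ' = (16/πd³)·√(4M²+3T²).
√(4M²+3T²) = √(4×(2.720×10^6)² + 3×(4.260×10^6)²) = 9.167×10^6 N·mm.
d³ = 16×9.167×10^6/(π×356.5) = 130900 mm³.
d = 50.78 mm.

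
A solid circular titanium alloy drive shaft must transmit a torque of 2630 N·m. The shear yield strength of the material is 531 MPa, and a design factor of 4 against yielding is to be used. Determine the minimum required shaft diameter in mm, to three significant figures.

Allowable shear stress τ_allow = 531/4 = 132.8 MPa.
For a solid shaft τ = 16T/(πd³), so d³ = 16T/(π τ_allow) = 16×2630000/(π×132.8) = 100900 mm³.
d = (100900)^(1/3) = 46.55 mm.

d = 46.6 mm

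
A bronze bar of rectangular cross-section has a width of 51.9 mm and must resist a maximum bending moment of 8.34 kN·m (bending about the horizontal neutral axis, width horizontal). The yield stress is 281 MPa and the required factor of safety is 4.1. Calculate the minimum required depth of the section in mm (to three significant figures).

h = 119 mm

σ_allow = 281/4.1 = 68.54 MPa.
For a rectangular section σ = 6M/(bh²), so h² = 6M/(b σ_allow) = 6×8340000/(51.9×68.54) = 14070 mm².
h = 118.6 mm.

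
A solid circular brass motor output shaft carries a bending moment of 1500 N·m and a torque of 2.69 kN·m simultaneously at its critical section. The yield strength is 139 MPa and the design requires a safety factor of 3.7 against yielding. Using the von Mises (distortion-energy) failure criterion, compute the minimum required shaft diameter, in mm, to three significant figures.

d = 90.9 mm

σ_allow = σ_y/n = 139/3.7 = 37.57 MPa.
For a solid shaft σ_b = 32M/(πd³) and τ = 16T/(πd³), so the von Mises stress is σ' = (16/πd³)·√(4M²+3T²).
√(4M²+3T²) = √(4×(1.500×10^6)² + 3×(2.690×10^6)²) = 5.542×10^6 N·mm.
d³ = 16×5.542×10^6/(π×37.57) = 751300 mm³.
d = 90.91 mm.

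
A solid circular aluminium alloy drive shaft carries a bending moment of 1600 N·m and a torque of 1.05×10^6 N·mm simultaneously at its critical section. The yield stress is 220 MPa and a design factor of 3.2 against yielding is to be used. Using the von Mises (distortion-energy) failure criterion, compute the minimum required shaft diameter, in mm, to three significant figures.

σ_allow = σ_y/n = 220/3.2 = 68.75 MPa.
For a solid shaft σ_b = 32M/(πd³) and τ = 16T/(πd³), so the von Mises stress is σ' = (16/πd³)·√(4M²+3T²).
√(4M²+3T²) = √(4×(1.600×10^6)² + 3×(1.050×10^6)²) = 3.681×10^6 N·mm.
d³ = 16×3.681×10^6/(π×68.75) = 272700 mm³.
d = 64.84 mm.

d = 64.8 mm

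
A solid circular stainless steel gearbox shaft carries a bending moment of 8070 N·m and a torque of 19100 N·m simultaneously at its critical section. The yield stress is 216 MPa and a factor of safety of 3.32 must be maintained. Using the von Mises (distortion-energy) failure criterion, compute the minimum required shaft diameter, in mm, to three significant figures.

d = 142 mm

σ_allow = σ_y/n = 216/3.32 = 65.06 MPa.
For a solid shaft σ_b = 32M/(πd³) and τ = 16T/(πd³), so the von Mises stress is σ' = (16/πd³)·√(4M²+3T²).
√(4M²+3T²) = √(4×(8.070×10^6)² + 3×(1.910×10^7)²) = 3.681×10^7 N·mm.
d³ = 16×3.681×10^7/(π×65.06) = 2.881×10^6 mm³.
d = 142.3 mm.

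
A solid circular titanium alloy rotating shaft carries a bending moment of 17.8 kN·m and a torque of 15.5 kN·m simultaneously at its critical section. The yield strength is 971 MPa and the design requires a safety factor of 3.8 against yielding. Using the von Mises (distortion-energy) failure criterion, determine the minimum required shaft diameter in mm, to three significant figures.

σ_allow = σ_y/n = 971/3.8 = 255.5 MPa.
For a solid shaft σ_b = 32M/(πd³) and τ = 16T/(πd³), so the von Mises stress is σ' = (16/πd³)·√(4M²+3T²).
√(4M²+3T²) = √(4×(1.780×10^7)² + 3×(1.550×10^7)²) = 4.459×10^7 N·mm.
d³ = 16×4.459×10^7/(π×255.5) = 888700 mm³.
d = 96.14 mm.

d = 96.1 mm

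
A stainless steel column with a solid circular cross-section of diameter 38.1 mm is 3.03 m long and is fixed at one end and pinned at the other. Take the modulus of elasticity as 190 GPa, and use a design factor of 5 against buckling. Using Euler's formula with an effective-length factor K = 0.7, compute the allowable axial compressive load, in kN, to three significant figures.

I = πd⁴/64 = π×38.1⁴/64 = 103400 mm⁴.
Effective length L_e = KL = 0.7×3.03 m = 2121 mm.
Euler critical load P_cr = π²EI/L_e² = π²×190000×103400/2121² = 43120 N.
P_allow = P_cr/n = 43120/5 = 8623 N.

P_allow = 8.62 kN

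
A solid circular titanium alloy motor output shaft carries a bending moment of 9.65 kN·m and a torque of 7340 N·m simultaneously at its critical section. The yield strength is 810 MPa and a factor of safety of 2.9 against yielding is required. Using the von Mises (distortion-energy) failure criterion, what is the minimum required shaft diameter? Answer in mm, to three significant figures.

σ_allow = σ_y/n = 810/2.9 = 279.3 MPa.
For a solid shaft σ_b = 32M/(πd³) and τ = 16T/(πd³), so the von Mises stress is σ' = (16/πd³)·√(4M²+3T²).
√(4M²+3T²) = √(4×(9.650×10^6)² + 3×(7.340×10^6)²) = 2.311×10^7 N·mm.
d³ = 16×2.311×10^7/(π×279.3) = 421400 mm³.
d = 74.97 mm.

d = 75.0 mm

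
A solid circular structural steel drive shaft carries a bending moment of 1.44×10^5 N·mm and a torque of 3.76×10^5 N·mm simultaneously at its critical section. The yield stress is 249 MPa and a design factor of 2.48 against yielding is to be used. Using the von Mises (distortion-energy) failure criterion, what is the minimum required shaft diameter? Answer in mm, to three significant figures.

σ_allow = σ_y/n = 249/2.48 = 100.4 MPa.
For a solid shaft σ_b = 32M/(πd³) and τ = 16T/(πd³), so the von Mises stress is σ' = (16/πd³)·√(4M²+3T²).
√(4M²+3T²) = √(4×(144000)² + 3×(376000)²) = 712100 N·mm.
d³ = 16×712100/(π×100.4) = 36120 mm³.
d = 33.06 mm.

d = 33.1 mm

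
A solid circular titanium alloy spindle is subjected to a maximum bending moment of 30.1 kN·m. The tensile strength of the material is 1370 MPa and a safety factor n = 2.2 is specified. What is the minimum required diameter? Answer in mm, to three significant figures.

σ_allow = 1370/2.2 = 622.7 MPa.
For a solid circular section σ = 32M/(πd³), so d³ = 32M/(π σ_allow) = 32×3.0100×10^7/(π×622.7) = 492300 mm³.
d = 78.96 mm.

d = 79.0 mm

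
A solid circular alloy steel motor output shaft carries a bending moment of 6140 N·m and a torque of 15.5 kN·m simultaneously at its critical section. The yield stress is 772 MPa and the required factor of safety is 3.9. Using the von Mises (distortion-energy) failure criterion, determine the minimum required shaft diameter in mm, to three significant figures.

σ_allow = σ_y/n = 772/3.9 = 197.9 MPa.
For a solid shaft σ_b = 32M/(πd³) and τ = 16T/(πd³), so the von Mises stress is σ' = (16/πd³)·√(4M²+3T²).
√(4M²+3T²) = √(4×(6.140×10^6)² + 3×(1.550×10^7)²) = 2.952×10^7 N·mm.
d³ = 16×2.952×10^7/(π×197.9) = 759600 mm³.
d = 91.24 mm.

d = 91.2 mm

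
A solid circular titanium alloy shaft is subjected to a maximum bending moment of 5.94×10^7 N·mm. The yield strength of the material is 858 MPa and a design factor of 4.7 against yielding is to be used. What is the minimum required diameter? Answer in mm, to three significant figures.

σ_allow = 858/4.7 = 182.6 MPa.
For a solid circular section σ = 32M/(πd³), so d³ = 32M/(π σ_allow) = 32×5.9400×10^7/(π×182.6) = 3.314×10^6 mm³.
d = 149.1 mm.

d = 149 mm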